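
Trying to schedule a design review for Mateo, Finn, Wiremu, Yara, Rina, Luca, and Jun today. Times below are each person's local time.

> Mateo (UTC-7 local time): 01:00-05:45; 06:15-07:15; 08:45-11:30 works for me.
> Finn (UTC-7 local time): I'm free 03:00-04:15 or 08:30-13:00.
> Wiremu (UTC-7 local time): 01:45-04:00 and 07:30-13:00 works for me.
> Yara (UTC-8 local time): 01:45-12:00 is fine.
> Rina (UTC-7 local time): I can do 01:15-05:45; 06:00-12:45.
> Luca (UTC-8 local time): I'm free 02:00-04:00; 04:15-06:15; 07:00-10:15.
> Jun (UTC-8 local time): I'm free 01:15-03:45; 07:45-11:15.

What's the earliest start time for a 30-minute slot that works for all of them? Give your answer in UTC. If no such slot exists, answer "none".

Mateo in UTC: 08:00-12:45, 13:15-14:15, 15:45-18:30 (add 7h to convert from UTC-7).
Finn in UTC: 10:00-11:15, 15:30-20:00 (add 7h to convert from UTC-7).
Wiremu in UTC: 08:45-11:00, 14:30-20:00 (add 7h to convert from UTC-7).
Yara in UTC: 09:45-20:00 (add 8h to convert from UTC-8).
Rina in UTC: 08:15-12:45, 13:00-19:45 (add 7h to convert from UTC-7).
Luca in UTC: 10:00-12:00, 12:15-14:15, 15:00-18:15 (add 8h to convert from UTC-8).
Jun in UTC: 09:15-11:45, 15:45-19:15 (add 8h to convert from UTC-8).
Mateo ∩ Finn: 10:00-11:15, 15:45-18:30.
Mateo ∩ Finn ∩ Wiremu: 10:00-11:00, 15:45-18:30.
Mateo ∩ Finn ∩ Wiremu ∩ Yara: 10:00-11:00, 15:45-18:30.
Mateo ∩ Finn ∩ Wiremu ∩ Yara ∩ Rina: 10:00-11:00, 15:45-18:30.
Mateo ∩ Finn ∩ Wiremu ∩ Yara ∩ Rina ∩ Luca: 10:00-11:00, 15:45-18:15.
Mateo ∩ Finn ∩ Wiremu ∩ Yara ∩ Rina ∩ Luca ∩ Jun: 10:00-11:00, 15:45-18:15.
The first common window of at least 30 minutes is 10:00-11:00, so the earliest start is 10:00.

10:00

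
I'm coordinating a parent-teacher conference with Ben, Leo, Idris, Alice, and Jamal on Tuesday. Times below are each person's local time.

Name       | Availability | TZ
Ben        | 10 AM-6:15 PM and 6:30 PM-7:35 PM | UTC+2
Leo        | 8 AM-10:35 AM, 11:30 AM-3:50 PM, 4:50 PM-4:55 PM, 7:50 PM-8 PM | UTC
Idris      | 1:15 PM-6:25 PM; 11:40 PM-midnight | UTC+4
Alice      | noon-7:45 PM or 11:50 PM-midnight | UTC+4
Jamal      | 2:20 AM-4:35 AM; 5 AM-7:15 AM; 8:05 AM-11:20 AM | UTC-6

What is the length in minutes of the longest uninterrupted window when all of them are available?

105

Ben in UTC: 08:00-16:15, 16:30-17:35 (subtract 2h to convert from UTC+2).
Leo in UTC: 08:00-10:35, 11:30-15:50, 16:50-16:55, 19:50-20:00.
Idris in UTC: 09:15-14:25, 19:40-20:00 (subtract 4h to convert from UTC+4).
Alice in UTC: 08:00-15:45, 19:50-20:00 (subtract 4h to convert from UTC+4).
Jamal in UTC: 08:20-10:35, 11:00-13:15, 14:05-17:20 (add 6h to convert from UTC-6).
Ben ∩ Leo: 08:00-10:35, 11:30-15:50, 16:50-16:55.
Ben ∩ Leo ∩ Idris: 09:15-10:35, 11:30-14:25.
Ben ∩ Leo ∩ Idris ∩ Alice: 09:15-10:35, 11:30-14:25.
Ben ∩ Leo ∩ Idris ∩ Alice ∩ Jamal: 09:15-10:35, 11:30-13:15, 14:05-14:25.
The longest is 11:30-13:15 at 105 minutes.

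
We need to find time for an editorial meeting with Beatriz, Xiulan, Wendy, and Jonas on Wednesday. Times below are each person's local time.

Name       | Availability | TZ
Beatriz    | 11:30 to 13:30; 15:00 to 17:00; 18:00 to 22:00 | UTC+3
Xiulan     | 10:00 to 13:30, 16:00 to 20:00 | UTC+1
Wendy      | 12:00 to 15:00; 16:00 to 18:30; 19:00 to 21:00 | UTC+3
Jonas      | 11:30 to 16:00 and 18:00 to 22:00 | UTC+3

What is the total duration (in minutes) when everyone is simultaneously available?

Beatriz in UTC: 08:30-10:30, 12:00-14:00, 15:00-19:00 (subtract 3h to convert from UTC+3).
Xiulan in UTC: 09:00-12:30, 15:00-19:00 (subtract 1h to convert from UTC+1).
Wendy in UTC: 09:00-12:00, 13:00-15:30, 16:00-18:00 (subtract 3h to convert from UTC+3).
Jonas in UTC: 08:30-13:00, 15:00-19:00 (subtract 3h to convert from UTC+3).
Beatriz ∩ Xiulan: 09:00-10:30, 12:00-12:30, 15:00-19:00.
Beatriz ∩ Xiulan ∩ Wendy: 09:00-10:30, 15:00-15:30, 16:00-18:00.
Beatriz ∩ Xiulan ∩ Wendy ∩ Jonas: 09:00-10:30, 15:00-15:30, 16:00-18:00.
Summing the common windows: 90 + 30 + 120 = 240 minutes.

240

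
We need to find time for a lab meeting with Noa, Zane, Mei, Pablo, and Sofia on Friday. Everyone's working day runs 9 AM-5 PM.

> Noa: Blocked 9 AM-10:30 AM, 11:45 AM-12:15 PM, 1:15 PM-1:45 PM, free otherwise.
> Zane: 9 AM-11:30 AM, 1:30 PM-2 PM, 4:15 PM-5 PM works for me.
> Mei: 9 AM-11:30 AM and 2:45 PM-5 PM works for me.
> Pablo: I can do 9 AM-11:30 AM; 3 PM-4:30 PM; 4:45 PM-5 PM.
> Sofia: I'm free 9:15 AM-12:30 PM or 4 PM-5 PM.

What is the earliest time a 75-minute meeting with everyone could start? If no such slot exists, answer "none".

Noa free: 10:30-11:45, 12:15-13:15, 13:45-17:00 (invert busy blocks within the working day).
Zane free: 09:00-11:30, 13:30-14:00, 16:15-17:00.
Mei free: 09:00-11:30, 14:45-17:00.
Pablo free: 09:00-11:30, 15:00-16:30, 16:45-17:00.
Sofia free: 09:15-12:30, 16:00-17:00.
Noa ∩ Zane: 10:30-11:30, 13:45-14:00, 16:15-17:00.
Noa ∩ Zane ∩ Mei: 10:30-11:30, 16:15-17:00.
Noa ∩ Zane ∩ Mei ∩ Pablo: 10:30-11:30, 16:15-16:30, 16:45-17:00.
Noa ∩ Zane ∩ Mei ∩ Pablo ∩ Sofia: 10:30-11:30, 16:15-16:30, 16:45-17:00.
Those are the intersection windows.
No common window is at least 75 minutes long.

none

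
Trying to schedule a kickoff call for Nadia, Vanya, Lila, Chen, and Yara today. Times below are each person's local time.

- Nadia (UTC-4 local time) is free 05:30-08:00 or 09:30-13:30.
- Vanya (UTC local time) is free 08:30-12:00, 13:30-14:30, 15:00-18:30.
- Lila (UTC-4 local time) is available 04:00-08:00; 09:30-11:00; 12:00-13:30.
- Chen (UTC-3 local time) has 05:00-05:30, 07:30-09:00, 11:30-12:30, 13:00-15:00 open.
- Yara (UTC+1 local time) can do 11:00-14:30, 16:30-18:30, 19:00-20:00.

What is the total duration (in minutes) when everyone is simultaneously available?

180

Nadia in UTC: 09:30-12:00, 13:30-17:30 (add 4h to convert from UTC-4).
Vanya in UTC: 08:30-12:00, 13:30-14:30, 15:00-18:30.
Lila in UTC: 08:00-12:00, 13:30-15:00, 16:00-17:30 (add 4h to convert from UTC-4).
Chen in UTC: 08:00-08:30, 10:30-12:00, 14:30-15:30, 16:00-18:00 (add 3h to convert from UTC-3).
Yara in UTC: 10:00-13:30, 15:30-17:30, 18:00-19:00 (subtract 1h to convert from UTC+1).
Nadia ∩ Vanya: 09:30-12:00, 13:30-14:30, 15:00-17:30.
Nadia ∩ Vanya ∩ Lila: 09:30-12:00, 13:30-14:30, 16:00-17:30.
Nadia ∩ Vanya ∩ Lila ∩ Chen: 10:30-12:00, 16:00-17:30.
Nadia ∩ Vanya ∩ Lila ∩ Chen ∩ Yara: 10:30-12:00, 16:00-17:30.
Summing the common windows: 90 + 90 = 180 minutes.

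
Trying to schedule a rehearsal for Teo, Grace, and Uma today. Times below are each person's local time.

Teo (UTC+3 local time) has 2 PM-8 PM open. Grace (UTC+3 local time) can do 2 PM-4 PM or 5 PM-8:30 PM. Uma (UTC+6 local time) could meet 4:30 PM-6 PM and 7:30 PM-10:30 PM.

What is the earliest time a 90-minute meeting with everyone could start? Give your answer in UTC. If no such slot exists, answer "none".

14:00

Teo in UTC: 11:00-17:00 (subtract 3h to convert from UTC+3).
Grace in UTC: 11:00-13:00, 14:00-17:30 (subtract 3h to convert from UTC+3).
Uma in UTC: 10:30-12:00, 13:30-16:30 (subtract 6h to convert from UTC+6).
Teo ∩ Grace: 11:00-13:00, 14:00-17:00.
Teo ∩ Grace ∩ Uma: 11:00-12:00, 14:00-16:30.
Those are the intersection windows.
The first common window of at least 90 minutes is 14:00-16:30, so the earliest start is 14:00.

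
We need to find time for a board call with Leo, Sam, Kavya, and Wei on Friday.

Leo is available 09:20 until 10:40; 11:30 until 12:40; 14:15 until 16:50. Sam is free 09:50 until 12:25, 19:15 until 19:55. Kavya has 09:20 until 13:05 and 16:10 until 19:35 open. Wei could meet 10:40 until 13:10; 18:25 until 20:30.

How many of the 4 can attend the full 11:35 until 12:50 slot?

Kavya and Wei can make the full 11:35-12:50 slot — that's 2.

2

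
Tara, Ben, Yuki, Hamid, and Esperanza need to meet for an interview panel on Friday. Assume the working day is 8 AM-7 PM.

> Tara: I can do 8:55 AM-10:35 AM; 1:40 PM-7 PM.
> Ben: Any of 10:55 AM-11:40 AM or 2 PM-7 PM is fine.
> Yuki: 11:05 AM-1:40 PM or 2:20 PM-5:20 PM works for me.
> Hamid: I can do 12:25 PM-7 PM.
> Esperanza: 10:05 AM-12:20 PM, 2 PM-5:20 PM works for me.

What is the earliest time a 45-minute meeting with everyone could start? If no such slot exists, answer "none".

14:20

Tara ∩ Ben: 14:00-19:00.
Tara ∩ Ben ∩ Yuki: 14:20-17:20.
Tara ∩ Ben ∩ Yuki ∩ Hamid: 14:20-17:20.
Tara ∩ Ben ∩ Yuki ∩ Hamid ∩ Esperanza: 14:20-17:20.
The first common window of at least 45 minutes is 14:20-17:20, so the earliest start is 14:20.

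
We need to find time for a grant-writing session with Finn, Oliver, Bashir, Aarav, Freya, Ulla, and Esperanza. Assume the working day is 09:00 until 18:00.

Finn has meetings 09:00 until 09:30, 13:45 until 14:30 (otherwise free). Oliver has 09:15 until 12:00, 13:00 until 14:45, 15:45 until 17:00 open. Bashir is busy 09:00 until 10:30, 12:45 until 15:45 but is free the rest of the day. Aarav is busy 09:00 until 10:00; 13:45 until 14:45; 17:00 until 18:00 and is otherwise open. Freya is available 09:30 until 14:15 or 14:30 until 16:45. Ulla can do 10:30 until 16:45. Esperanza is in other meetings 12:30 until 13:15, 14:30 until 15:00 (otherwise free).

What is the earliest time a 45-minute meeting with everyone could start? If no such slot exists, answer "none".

Finn free: 09:30-13:45, 14:30-18:00 (invert busy blocks within the working day).
Oliver free: 09:15-12:00, 13:00-14:45, 15:45-17:00.
Bashir free: 10:30-12:45, 15:45-18:00 (invert busy blocks within the working day).
Aarav free: 10:00-13:45, 14:45-17:00 (invert busy blocks within the working day).
Freya free: 09:30-14:15, 14:30-16:45.
Ulla free: 10:30-16:45.
Esperanza free: 09:00-12:30, 13:15-14:30, 15:00-18:00 (invert busy blocks within the working day).
Finn ∩ Oliver: 09:30-12:00, 13:00-13:45, 14:30-14:45, 15:45-17:00.
Finn ∩ Oliver ∩ Bashir: 10:30-12:00, 15:45-17:00.
Finn ∩ Oliver ∩ Bashir ∩ Aarav: 10:30-12:00, 15:45-17:00.
Finn ∩ Oliver ∩ Bashir ∩ Aarav ∩ Freya: 10:30-12:00, 15:45-16:45.
Finn ∩ Oliver ∩ Bashir ∩ Aarav ∩ Freya ∩ Ulla: 10:30-12:00, 15:45-16:45.
Finn ∩ Oliver ∩ Bashir ∩ Aarav ∩ Freya ∩ Ulla ∩ Esperanza: 10:30-12:00, 15:45-16:45.
The first common window of at least 45 minutes is 10:30-12:00, so the earliest start is 10:30.

10:30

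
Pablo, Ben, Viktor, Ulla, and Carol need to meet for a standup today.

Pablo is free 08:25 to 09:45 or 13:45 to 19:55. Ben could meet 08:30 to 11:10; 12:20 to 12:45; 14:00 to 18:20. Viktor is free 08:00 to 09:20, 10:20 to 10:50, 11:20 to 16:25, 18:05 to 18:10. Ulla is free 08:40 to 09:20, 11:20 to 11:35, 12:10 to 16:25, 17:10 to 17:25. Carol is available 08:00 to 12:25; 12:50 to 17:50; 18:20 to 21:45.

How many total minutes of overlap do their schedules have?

Pablo ∩ Ben: 08:30-09:45, 14:00-18:20.
Pablo ∩ Ben ∩ Viktor: 08:30-09:20, 14:00-16:25, 18:05-18:10.
Pablo ∩ Ben ∩ Viktor ∩ Ulla: 08:40-09:20, 14:00-16:25.
Pablo ∩ Ben ∩ Viktor ∩ Ulla ∩ Carol: 08:40-09:20, 14:00-16:25.
Those are the intersection windows.
Summing the common windows: 40 + 145 = 185 minutes.

185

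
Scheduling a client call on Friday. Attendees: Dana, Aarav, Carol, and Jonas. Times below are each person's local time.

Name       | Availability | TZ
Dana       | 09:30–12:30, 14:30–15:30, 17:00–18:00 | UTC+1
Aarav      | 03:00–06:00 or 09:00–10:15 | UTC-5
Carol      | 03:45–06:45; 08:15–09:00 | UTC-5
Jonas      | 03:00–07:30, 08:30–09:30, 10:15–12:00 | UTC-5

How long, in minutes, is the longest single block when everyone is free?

135

Dana in UTC: 08:30-11:30, 13:30-14:30, 16:00-17:00 (subtract 1h to convert from UTC+1).
Aarav in UTC: 08:00-11:00, 14:00-15:15 (add 5h to convert from UTC-5).
Carol in UTC: 08:45-11:45, 13:15-14:00 (add 5h to convert from UTC-5).
Jonas in UTC: 08:00-12:30, 13:30-14:30, 15:15-17:00 (add 5h to convert from UTC-5).
Dana ∩ Aarav: 08:30-11:00, 14:00-14:30.
Dana ∩ Aarav ∩ Carol: 08:45-11:00.
Dana ∩ Aarav ∩ Carol ∩ Jonas: 08:45-11:00.
The longest is 08:45-11:00 at 135 minutes.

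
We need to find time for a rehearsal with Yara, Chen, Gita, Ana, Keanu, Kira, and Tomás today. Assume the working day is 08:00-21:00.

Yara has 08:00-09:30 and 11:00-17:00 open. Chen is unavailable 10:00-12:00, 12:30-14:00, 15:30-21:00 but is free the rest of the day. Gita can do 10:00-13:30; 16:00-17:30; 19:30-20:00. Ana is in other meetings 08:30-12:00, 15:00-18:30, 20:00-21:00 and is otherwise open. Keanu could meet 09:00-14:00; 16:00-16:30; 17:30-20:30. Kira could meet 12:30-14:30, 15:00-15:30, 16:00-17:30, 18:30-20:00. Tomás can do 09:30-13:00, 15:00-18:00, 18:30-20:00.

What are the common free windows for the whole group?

Yara free: 08:00-09:30, 11:00-17:00.
Chen free: 08:00-10:00, 12:00-12:30, 14:00-15:30 (invert busy blocks within the working day).
Gita free: 10:00-13:30, 16:00-17:30, 19:30-20:00.
Ana free: 08:00-08:30, 12:00-15:00, 18:30-20:00 (invert busy blocks within the working day).
Keanu free: 09:00-14:00, 16:00-16:30, 17:30-20:30.
Kira free: 12:30-14:30, 15:00-15:30, 16:00-17:30, 18:30-20:00.
Tomás free: 09:30-13:00, 15:00-18:00, 18:30-20:00.
Yara ∩ Chen: 08:00-09:30, 12:00-12:30, 14:00-15:30.
Yara ∩ Chen ∩ Gita: 12:00-12:30.
Yara ∩ Chen ∩ Gita ∩ Ana: 12:00-12:30.
Yara ∩ Chen ∩ Gita ∩ Ana ∩ Keanu: 12:00-12:30.
Yara ∩ Chen ∩ Gita ∩ Ana ∩ Keanu ∩ Kira: ∅.
Yara ∩ Chen ∩ Gita ∩ Ana ∩ Keanu ∩ Kira ∩ Tomás: ∅.
There is no time when everyone is free.

none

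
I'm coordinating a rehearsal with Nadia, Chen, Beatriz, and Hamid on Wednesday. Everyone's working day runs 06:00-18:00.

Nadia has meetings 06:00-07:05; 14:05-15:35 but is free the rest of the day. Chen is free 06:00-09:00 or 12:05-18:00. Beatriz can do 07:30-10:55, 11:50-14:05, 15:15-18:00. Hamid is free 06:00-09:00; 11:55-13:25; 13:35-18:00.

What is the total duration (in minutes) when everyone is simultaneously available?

345

Nadia free: 07:05-14:05, 15:35-18:00 (invert busy blocks within the working day).
Chen free: 06:00-09:00, 12:05-18:00.
Beatriz free: 07:30-10:55, 11:50-14:05, 15:15-18:00.
Hamid free: 06:00-09:00, 11:55-13:25, 13:35-18:00.
Nadia ∩ Chen: 07:05-09:00, 12:05-14:05, 15:35-18:00.
Nadia ∩ Chen ∩ Beatriz: 07:30-09:00, 12:05-14:05, 15:35-18:00.
Nadia ∩ Chen ∩ Beatriz ∩ Hamid: 07:30-09:00, 12:05-13:25, 13:35-14:05, 15:35-18:00.
Summing the common windows: 90 + 80 + 30 + 145 = 345 minutes.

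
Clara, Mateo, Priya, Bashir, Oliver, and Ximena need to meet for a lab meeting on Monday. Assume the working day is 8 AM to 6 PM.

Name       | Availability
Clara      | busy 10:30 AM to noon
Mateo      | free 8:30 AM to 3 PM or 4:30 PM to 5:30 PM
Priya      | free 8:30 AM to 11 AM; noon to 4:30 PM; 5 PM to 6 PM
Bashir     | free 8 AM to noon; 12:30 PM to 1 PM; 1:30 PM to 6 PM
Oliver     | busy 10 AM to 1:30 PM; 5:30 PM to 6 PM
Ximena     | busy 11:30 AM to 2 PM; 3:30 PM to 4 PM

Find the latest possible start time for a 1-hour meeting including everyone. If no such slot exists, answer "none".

Clara free: 08:00-10:30, 12:00-18:00 (invert busy blocks within the working day).
Mateo free: 08:30-15:00, 16:30-17:30.
Priya free: 08:30-11:00, 12:00-16:30, 17:00-18:00.
Bashir free: 08:00-12:00, 12:30-13:00, 13:30-18:00.
Oliver free: 08:00-10:00, 13:30-17:30 (invert busy blocks within the working day).
Ximena free: 08:00-11:30, 14:00-15:30, 16:00-18:00 (invert busy blocks within the working day).
Clara ∩ Mateo: 08:30-10:30, 12:00-15:00, 16:30-17:30.
Clara ∩ Mateo ∩ Priya: 08:30-10:30, 12:00-15:00, 17:00-17:30.
Clara ∩ Mateo ∩ Priya ∩ Bashir: 08:30-10:30, 12:30-13:00, 13:30-15:00, 17:00-17:30.
Clara ∩ Mateo ∩ Priya ∩ Bashir ∩ Oliver: 08:30-10:00, 13:30-15:00, 17:00-17:30.
Clara ∩ Mateo ∩ Priya ∩ Bashir ∩ Oliver ∩ Ximena: 08:30-10:00, 14:00-15:00, 17:00-17:30.
The last common window of at least 60 minutes is 14:00-15:00; a 60-minute meeting can start as late as 14:00 and still end by 15:00.

14:00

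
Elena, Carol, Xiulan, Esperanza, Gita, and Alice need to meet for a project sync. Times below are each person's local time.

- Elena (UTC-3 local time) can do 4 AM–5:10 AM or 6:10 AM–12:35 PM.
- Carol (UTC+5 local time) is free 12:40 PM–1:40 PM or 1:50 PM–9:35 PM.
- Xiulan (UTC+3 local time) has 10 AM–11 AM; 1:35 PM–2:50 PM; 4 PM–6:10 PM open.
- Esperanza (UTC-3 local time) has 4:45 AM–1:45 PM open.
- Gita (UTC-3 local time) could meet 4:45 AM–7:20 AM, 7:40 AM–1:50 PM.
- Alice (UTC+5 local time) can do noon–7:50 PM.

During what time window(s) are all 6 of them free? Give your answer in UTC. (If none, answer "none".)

07:45-08:00, 10:40-11:50, 13:00-14:50

Elena in UTC: 07:00-08:10, 09:10-15:35 (add 3h to convert from UTC-3).
Carol in UTC: 07:40-08:40, 08:50-16:35 (subtract 5h to convert from UTC+5).
Xiulan in UTC: 07:00-08:00, 10:35-11:50, 13:00-15:10 (subtract 3h to convert from UTC+3).
Esperanza in UTC: 07:45-16:45 (add 3h to convert from UTC-3).
Gita in UTC: 07:45-10:20, 10:40-16:50 (add 3h to convert from UTC-3).
Alice in UTC: 07:00-14:50 (subtract 5h to convert from UTC+5).
Elena ∩ Carol: 07:40-08:10, 09:10-15:35.
Elena ∩ Carol ∩ Xiulan: 07:40-08:00, 10:35-11:50, 13:00-15:10.
Elena ∩ Carol ∩ Xiulan ∩ Esperanza: 07:45-08:00, 10:35-11:50, 13:00-15:10.
Elena ∩ Carol ∩ Xiulan ∩ Esperanza ∩ Gita: 07:45-08:00, 10:40-11:50, 13:00-15:10.
Elena ∩ Carol ∩ Xiulan ∩ Esperanza ∩ Gita ∩ Alice: 07:45-08:00, 10:40-11:50, 13:00-14:50.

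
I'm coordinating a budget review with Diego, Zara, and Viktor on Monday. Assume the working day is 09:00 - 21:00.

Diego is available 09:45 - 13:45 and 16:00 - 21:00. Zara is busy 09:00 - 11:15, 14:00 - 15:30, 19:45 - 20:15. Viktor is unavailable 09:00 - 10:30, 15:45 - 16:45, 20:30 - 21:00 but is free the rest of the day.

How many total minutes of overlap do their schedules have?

345

Diego free: 09:45-13:45, 16:00-21:00.
Zara free: 11:15-14:00, 15:30-19:45, 20:15-21:00 (invert busy blocks within the working day).
Viktor free: 10:30-15:45, 16:45-20:30 (invert busy blocks within the working day).
Diego ∩ Zara: 11:15-13:45, 16:00-19:45, 20:15-21:00.
Diego ∩ Zara ∩ Viktor: 11:15-13:45, 16:45-19:45, 20:15-20:30.
Those are the intersection windows.
Summing the common windows: 150 + 180 + 15 = 345 minutes.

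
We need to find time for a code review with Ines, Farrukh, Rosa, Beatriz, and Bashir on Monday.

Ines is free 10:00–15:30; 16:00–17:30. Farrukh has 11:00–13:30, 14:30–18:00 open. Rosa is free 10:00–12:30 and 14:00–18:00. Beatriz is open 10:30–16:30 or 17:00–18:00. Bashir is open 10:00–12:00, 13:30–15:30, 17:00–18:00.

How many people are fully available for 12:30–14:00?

2

Ines and Beatriz can make the full 12:30-14:00 slot — that's 2.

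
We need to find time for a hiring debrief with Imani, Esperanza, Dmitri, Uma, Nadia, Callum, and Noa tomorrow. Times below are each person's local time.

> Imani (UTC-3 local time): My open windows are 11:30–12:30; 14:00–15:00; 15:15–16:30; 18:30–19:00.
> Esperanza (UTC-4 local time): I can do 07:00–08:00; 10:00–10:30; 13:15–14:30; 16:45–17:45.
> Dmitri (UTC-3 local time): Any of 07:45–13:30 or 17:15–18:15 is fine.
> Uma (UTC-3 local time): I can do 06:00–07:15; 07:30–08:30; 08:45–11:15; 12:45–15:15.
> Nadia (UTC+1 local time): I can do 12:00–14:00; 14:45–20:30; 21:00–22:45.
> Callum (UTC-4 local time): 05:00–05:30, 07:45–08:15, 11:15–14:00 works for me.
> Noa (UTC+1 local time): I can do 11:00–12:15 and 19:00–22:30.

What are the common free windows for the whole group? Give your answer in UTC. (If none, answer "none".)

Imani in UTC: 14:30-15:30, 17:00-18:00, 18:15-19:30, 21:30-22:00 (add 3h to convert from UTC-3).
Esperanza in UTC: 11:00-12:00, 14:00-14:30, 17:15-18:30, 20:45-21:45 (add 4h to convert from UTC-4).
Dmitri in UTC: 10:45-16:30, 20:15-21:15 (add 3h to convert from UTC-3).
Uma in UTC: 09:00-10:15, 10:30-11:30, 11:45-14:15, 15:45-18:15 (add 3h to convert from UTC-3).
Nadia in UTC: 11:00-13:00, 13:45-19:30, 20:00-21:45 (subtract 1h to convert from UTC+1).
Callum in UTC: 09:00-09:30, 11:45-12:15, 15:15-18:00 (add 4h to convert from UTC-4).
Noa in UTC: 10:00-11:15, 18:00-21:30 (subtract 1h to convert from UTC+1).
Imani ∩ Esperanza: 17:15-18:00, 18:15-18:30, 21:30-21:45.
Imani ∩ Esperanza ∩ Dmitri: ∅.
Imani ∩ Esperanza ∩ Dmitri ∩ Uma: ∅.
Imani ∩ Esperanza ∩ Dmitri ∩ Uma ∩ Nadia: ∅.
Imani ∩ Esperanza ∩ Dmitri ∩ Uma ∩ Nadia ∩ Callum: ∅.
Imani ∩ Esperanza ∩ Dmitri ∩ Uma ∩ Nadia ∩ Callum ∩ Noa: ∅.
There is no time when everyone is free.

none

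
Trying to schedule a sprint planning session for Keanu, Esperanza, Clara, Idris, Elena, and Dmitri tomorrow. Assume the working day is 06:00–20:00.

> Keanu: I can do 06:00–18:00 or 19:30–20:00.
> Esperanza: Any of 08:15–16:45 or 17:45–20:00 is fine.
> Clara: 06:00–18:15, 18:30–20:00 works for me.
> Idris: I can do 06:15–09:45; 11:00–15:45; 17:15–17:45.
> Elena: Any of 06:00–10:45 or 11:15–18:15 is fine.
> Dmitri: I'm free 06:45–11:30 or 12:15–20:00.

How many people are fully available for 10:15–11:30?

4

Keanu, Esperanza, Clara, and Dmitri can make the full 10:15-11:30 slot — that's 4.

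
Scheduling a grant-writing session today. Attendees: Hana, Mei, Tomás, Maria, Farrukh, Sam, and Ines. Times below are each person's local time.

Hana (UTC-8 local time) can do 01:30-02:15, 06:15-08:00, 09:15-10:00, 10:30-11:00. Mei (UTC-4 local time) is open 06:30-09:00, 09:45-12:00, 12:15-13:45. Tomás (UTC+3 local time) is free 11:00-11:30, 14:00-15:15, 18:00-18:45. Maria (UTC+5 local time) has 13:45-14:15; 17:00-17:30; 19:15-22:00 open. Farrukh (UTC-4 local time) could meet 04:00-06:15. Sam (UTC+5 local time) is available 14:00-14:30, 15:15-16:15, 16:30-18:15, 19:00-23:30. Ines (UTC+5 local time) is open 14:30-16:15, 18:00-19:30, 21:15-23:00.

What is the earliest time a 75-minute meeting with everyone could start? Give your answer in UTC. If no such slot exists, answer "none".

Hana in UTC: 09:30-10:15, 14:15-16:00, 17:15-18:00, 18:30-19:00 (add 8h to convert from UTC-8).
Mei in UTC: 10:30-13:00, 13:45-16:00, 16:15-17:45 (add 4h to convert from UTC-4).
Tomás in UTC: 08:00-08:30, 11:00-12:15, 15:00-15:45 (subtract 3h to convert from UTC+3).
Maria in UTC: 08:45-09:15, 12:00-12:30, 14:15-17:00 (subtract 5h to convert from UTC+5).
Farrukh in UTC: 08:00-10:15 (add 4h to convert from UTC-4).
Sam in UTC: 09:00-09:30, 10:15-11:15, 11:30-13:15, 14:00-18:30 (subtract 5h to convert from UTC+5).
Ines in UTC: 09:30-11:15, 13:00-14:30, 16:15-18:00 (subtract 5h to convert from UTC+5).
Hana ∩ Mei: 14:15-16:00, 17:15-17:45.
Hana ∩ Mei ∩ Tomás: 15:00-15:45.
Hana ∩ Mei ∩ Tomás ∩ Maria: 15:00-15:45.
Hana ∩ Mei ∩ Tomás ∩ Maria ∩ Farrukh: ∅.
Hana ∩ Mei ∩ Tomás ∩ Maria ∩ Farrukh ∩ Sam: ∅.
Hana ∩ Mei ∩ Tomás ∩ Maria ∩ Farrukh ∩ Sam ∩ Ines: ∅.
There is no time when everyone is free.
No common window is at least 75 minutes long.

none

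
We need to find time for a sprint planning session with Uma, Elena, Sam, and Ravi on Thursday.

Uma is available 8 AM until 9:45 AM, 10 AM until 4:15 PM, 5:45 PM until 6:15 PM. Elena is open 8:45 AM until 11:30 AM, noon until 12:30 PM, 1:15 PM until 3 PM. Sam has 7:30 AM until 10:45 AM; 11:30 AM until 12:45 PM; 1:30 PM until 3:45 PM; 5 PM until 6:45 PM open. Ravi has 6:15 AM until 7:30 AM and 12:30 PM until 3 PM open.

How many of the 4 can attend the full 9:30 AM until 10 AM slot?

Elena and Sam can make the full 09:30-10:00 slot — that's 2.

2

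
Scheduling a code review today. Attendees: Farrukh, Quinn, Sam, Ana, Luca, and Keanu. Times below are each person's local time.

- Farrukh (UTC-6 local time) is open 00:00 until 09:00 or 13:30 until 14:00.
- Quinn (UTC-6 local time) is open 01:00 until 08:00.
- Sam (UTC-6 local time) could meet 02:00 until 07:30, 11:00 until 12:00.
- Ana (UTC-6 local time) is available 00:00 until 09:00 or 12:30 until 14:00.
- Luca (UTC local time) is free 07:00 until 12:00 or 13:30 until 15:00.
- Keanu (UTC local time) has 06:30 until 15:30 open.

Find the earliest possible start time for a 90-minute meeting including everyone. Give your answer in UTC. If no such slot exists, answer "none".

Farrukh in UTC: 06:00-15:00, 19:30-20:00 (add 6h to convert from UTC-6).
Quinn in UTC: 07:00-14:00 (add 6h to convert from UTC-6).
Sam in UTC: 08:00-13:30, 17:00-18:00 (add 6h to convert from UTC-6).
Ana in UTC: 06:00-15:00, 18:30-20:00 (add 6h to convert from UTC-6).
Luca in UTC: 07:00-12:00, 13:30-15:00.
Keanu in UTC: 06:30-15:30.
Farrukh ∩ Quinn: 07:00-14:00.
Farrukh ∩ Quinn ∩ Sam: 08:00-13:30.
Farrukh ∩ Quinn ∩ Sam ∩ Ana: 08:00-13:30.
Farrukh ∩ Quinn ∩ Sam ∩ Ana ∩ Luca: 08:00-12:00.
Farrukh ∩ Quinn ∩ Sam ∩ Ana ∩ Luca ∩ Keanu: 08:00-12:00.
The first common window of at least 90 minutes is 08:00-12:00, so the earliest start is 08:00.

08:00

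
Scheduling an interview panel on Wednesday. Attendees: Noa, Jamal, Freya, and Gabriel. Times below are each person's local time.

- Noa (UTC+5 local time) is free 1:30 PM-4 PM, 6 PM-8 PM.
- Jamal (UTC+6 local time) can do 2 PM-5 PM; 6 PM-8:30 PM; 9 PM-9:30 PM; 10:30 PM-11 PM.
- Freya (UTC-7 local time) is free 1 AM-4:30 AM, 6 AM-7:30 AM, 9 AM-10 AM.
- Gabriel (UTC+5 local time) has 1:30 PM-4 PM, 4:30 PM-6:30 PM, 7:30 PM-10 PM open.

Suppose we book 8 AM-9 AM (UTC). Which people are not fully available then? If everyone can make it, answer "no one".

Noa in UTC: 08:30-11:00, 13:00-15:00 (subtract 5h to convert from UTC+5).
Jamal in UTC: 08:00-11:00, 12:00-14:30, 15:00-15:30, 16:30-17:00 (subtract 6h to convert from UTC+6).
Freya in UTC: 08:00-11:30, 13:00-14:30, 16:00-17:00 (add 7h to convert from UTC-7).
Gabriel in UTC: 08:30-11:00, 11:30-13:30, 14:30-17:00 (subtract 5h to convert from UTC+5).
Noa: not fully free for 08:00-09:00. Jamal: free for 08:00-09:00. Freya: free for 08:00-09:00. Gabriel: not fully free for 08:00-09:00.

Gabriel, Noa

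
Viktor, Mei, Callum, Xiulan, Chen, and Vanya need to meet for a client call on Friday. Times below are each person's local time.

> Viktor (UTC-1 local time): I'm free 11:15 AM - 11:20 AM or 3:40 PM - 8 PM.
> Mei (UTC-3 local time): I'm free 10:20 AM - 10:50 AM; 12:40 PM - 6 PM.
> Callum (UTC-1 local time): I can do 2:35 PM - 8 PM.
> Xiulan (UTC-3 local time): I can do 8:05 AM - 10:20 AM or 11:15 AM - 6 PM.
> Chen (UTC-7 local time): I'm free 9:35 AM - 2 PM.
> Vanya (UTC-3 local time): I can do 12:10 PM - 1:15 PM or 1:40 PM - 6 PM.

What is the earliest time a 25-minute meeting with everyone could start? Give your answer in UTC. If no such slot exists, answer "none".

Viktor in UTC: 12:15-12:20, 16:40-21:00 (add 1h to convert from UTC-1).
Mei in UTC: 13:20-13:50, 15:40-21:00 (add 3h to convert from UTC-3).
Callum in UTC: 15:35-21:00 (add 1h to convert from UTC-1).
Xiulan in UTC: 11:05-13:20, 14:15-21:00 (add 3h to convert from UTC-3).
Chen in UTC: 16:35-21:00 (add 7h to convert from UTC-7).
Vanya in UTC: 15:10-16:15, 16:40-21:00 (add 3h to convert from UTC-3).
Viktor ∩ Mei: 16:40-21:00.
Viktor ∩ Mei ∩ Callum: 16:40-21:00.
Viktor ∩ Mei ∩ Callum ∩ Xiulan: 16:40-21:00.
Viktor ∩ Mei ∩ Callum ∩ Xiulan ∩ Chen: 16:40-21:00.
Viktor ∩ Mei ∩ Callum ∩ Xiulan ∩ Chen ∩ Vanya: 16:40-21:00.
Those are the intersection windows.
The first common window of at least 25 minutes is 16:40-21:00, so the earliest start is 16:40.

16:40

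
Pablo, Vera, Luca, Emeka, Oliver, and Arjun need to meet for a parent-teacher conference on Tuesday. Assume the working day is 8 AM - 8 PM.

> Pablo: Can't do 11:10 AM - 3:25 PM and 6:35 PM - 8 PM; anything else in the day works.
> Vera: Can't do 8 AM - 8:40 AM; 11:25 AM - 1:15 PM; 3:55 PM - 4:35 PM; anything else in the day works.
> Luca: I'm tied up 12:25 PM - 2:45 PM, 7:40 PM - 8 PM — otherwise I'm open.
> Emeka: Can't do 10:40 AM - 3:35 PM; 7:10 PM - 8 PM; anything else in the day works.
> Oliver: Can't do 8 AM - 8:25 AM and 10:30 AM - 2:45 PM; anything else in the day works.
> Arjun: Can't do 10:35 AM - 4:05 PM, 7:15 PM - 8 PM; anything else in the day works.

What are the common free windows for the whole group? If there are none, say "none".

Pablo free: 08:00-11:10, 15:25-18:35 (invert busy blocks within the working day).
Vera free: 08:40-11:25, 13:15-15:55, 16:35-20:00 (invert busy blocks within the working day).
Luca free: 08:00-12:25, 14:45-19:40 (invert busy blocks within the working day).
Emeka free: 08:00-10:40, 15:35-19:10 (invert busy blocks within the working day).
Oliver free: 08:25-10:30, 14:45-20:00 (invert busy blocks within the working day).
Arjun free: 08:00-10:35, 16:05-19:15 (invert busy blocks within the working day).
Pablo ∩ Vera: 08:40-11:10, 15:25-15:55, 16:35-18:35.
Pablo ∩ Vera ∩ Luca: 08:40-11:10, 15:25-15:55, 16:35-18:35.
Pablo ∩ Vera ∩ Luca ∩ Emeka: 08:40-10:40, 15:35-15:55, 16:35-18:35.
Pablo ∩ Vera ∩ Luca ∩ Emeka ∩ Oliver: 08:40-10:30, 15:35-15:55, 16:35-18:35.
Pablo ∩ Vera ∩ Luca ∩ Emeka ∩ Oliver ∩ Arjun: 08:40-10:30, 16:35-18:35.

08:40-10:30, 16:35-18:35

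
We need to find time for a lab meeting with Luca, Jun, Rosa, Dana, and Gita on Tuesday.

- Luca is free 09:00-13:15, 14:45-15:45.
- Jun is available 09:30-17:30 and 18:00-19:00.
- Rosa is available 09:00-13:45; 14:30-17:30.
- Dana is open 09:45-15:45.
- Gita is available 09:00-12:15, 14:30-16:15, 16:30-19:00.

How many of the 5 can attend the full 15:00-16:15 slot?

3

Jun, Rosa, and Gita can make the full 15:00-16:15 slot — that's 3.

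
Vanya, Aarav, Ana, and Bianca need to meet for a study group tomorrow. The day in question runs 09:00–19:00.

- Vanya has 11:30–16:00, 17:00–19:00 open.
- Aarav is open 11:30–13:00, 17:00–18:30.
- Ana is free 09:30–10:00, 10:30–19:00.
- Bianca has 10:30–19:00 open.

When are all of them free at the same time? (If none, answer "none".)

11:30-13:00, 17:00-18:30

Vanya ∩ Aarav: 11:30-13:00, 17:00-18:30.
Vanya ∩ Aarav ∩ Ana: 11:30-13:00, 17:00-18:30.
Vanya ∩ Aarav ∩ Ana ∩ Bianca: 11:30-13:00, 17:00-18:30.
So the common availability across everyone is 11:30-13:00, 17:00-18:30.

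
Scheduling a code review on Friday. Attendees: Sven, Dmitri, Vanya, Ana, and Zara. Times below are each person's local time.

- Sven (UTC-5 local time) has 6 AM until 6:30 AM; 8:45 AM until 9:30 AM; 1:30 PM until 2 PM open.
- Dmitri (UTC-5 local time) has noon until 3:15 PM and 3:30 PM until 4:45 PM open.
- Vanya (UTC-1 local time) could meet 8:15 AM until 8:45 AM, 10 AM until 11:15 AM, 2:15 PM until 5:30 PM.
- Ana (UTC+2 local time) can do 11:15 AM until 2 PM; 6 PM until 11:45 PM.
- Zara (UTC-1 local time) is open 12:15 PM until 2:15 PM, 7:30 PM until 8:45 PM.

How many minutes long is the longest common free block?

0

Sven in UTC: 11:00-11:30, 13:45-14:30, 18:30-19:00 (add 5h to convert from UTC-5).
Dmitri in UTC: 17:00-20:15, 20:30-21:45 (add 5h to convert from UTC-5).
Vanya in UTC: 09:15-09:45, 11:00-12:15, 15:15-18:30 (add 1h to convert from UTC-1).
Ana in UTC: 09:15-12:00, 16:00-21:45 (subtract 2h to convert from UTC+2).
Zara in UTC: 13:15-15:15, 20:30-21:45 (add 1h to convert from UTC-1).
Sven ∩ Dmitri: 18:30-19:00.
Sven ∩ Dmitri ∩ Vanya: ∅.
Sven ∩ Dmitri ∩ Vanya ∩ Ana: ∅.
Sven ∩ Dmitri ∩ Vanya ∩ Ana ∩ Zara: ∅.
There is no time when everyone is free.
No common window exists, so the longest block is 0 minutes.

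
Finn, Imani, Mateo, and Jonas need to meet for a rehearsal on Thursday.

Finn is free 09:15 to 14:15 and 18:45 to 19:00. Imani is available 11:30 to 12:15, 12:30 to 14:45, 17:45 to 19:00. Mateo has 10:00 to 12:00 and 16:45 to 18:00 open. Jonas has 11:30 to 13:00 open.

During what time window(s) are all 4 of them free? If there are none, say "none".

Finn ∩ Imani: 11:30-12:15, 12:30-14:15, 18:45-19:00.
Finn ∩ Imani ∩ Mateo: 11:30-12:00.
Finn ∩ Imani ∩ Mateo ∩ Jonas: 11:30-12:00.

11:30-12:00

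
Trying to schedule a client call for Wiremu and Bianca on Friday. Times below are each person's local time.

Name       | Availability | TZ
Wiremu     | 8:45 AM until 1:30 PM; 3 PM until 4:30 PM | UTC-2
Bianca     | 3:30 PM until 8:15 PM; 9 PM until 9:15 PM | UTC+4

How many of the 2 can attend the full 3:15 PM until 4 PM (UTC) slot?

Wiremu in UTC: 10:45-15:30, 17:00-18:30 (add 2h to convert from UTC-2).
Bianca in UTC: 11:30-16:15, 17:00-17:15 (subtract 4h to convert from UTC+4).
Bianca can make the full 15:15-16:00 slot — that's 1.

1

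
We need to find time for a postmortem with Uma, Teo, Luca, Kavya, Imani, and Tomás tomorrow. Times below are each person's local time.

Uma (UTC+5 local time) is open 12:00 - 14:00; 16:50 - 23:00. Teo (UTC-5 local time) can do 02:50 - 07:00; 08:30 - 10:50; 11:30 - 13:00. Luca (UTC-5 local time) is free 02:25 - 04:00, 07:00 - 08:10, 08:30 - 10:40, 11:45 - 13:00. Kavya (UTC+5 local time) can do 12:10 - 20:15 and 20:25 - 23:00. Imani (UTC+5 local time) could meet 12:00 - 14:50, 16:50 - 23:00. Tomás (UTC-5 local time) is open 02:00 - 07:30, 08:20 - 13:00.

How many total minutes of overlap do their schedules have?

Uma in UTC: 07:00-09:00, 11:50-18:00 (subtract 5h to convert from UTC+5).
Teo in UTC: 07:50-12:00, 13:30-15:50, 16:30-18:00 (add 5h to convert from UTC-5).
Luca in UTC: 07:25-09:00, 12:00-13:10, 13:30-15:40, 16:45-18:00 (add 5h to convert from UTC-5).
Kavya in UTC: 07:10-15:15, 15:25-18:00 (subtract 5h to convert from UTC+5).
Imani in UTC: 07:00-09:50, 11:50-18:00 (subtract 5h to convert from UTC+5).
Tomás in UTC: 07:00-12:30, 13:20-18:00 (add 5h to convert from UTC-5).
Uma ∩ Teo: 07:50-09:00, 11:50-12:00, 13:30-15:50, 16:30-18:00.
Uma ∩ Teo ∩ Luca: 07:50-09:00, 13:30-15:40, 16:45-18:00.
Uma ∩ Teo ∩ Luca ∩ Kavya: 07:50-09:00, 13:30-15:15, 15:25-15:40, 16:45-18:00.
Uma ∩ Teo ∩ Luca ∩ Kavya ∩ Imani: 07:50-09:00, 13:30-15:15, 15:25-15:40, 16:45-18:00.
Uma ∩ Teo ∩ Luca ∩ Kavya ∩ Imani ∩ Tomás: 07:50-09:00, 13:30-15:15, 15:25-15:40, 16:45-18:00.
Summing the common windows: 70 + 105 + 15 + 75 = 265 minutes.

265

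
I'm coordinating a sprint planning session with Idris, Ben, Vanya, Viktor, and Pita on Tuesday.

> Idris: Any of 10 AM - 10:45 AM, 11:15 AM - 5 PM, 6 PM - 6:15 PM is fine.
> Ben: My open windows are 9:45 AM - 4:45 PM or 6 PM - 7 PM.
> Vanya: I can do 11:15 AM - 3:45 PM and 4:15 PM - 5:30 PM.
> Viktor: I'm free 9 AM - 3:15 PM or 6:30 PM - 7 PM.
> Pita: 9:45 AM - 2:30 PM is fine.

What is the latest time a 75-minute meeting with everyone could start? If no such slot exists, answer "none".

Idris ∩ Ben: 10:00-10:45, 11:15-16:45, 18:00-18:15.
Idris ∩ Ben ∩ Vanya: 11:15-15:45, 16:15-16:45.
Idris ∩ Ben ∩ Vanya ∩ Viktor: 11:15-15:15.
Idris ∩ Ben ∩ Vanya ∩ Viktor ∩ Pita: 11:15-14:30.
The last common window of at least 75 minutes is 11:15-14:30; a 75-minute meeting can start as late as 13:15 and still end by 14:30.

13:15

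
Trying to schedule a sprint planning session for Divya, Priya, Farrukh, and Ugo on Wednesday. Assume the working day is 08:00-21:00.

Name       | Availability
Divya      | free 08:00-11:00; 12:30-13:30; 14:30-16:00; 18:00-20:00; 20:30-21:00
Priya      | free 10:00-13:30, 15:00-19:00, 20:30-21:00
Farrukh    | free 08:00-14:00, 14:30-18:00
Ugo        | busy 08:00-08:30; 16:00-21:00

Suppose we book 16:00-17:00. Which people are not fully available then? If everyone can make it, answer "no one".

Divya free: 08:00-11:00, 12:30-13:30, 14:30-16:00, 18:00-20:00, 20:30-21:00.
Priya free: 10:00-13:30, 15:00-19:00, 20:30-21:00.
Farrukh free: 08:00-14:00, 14:30-18:00.
Ugo free: 08:30-16:00 (invert busy blocks within the working day).
Divya: not fully free for 16:00-17:00. Priya: free for 16:00-17:00. Farrukh: free for 16:00-17:00. Ugo: not fully free for 16:00-17:00.

Divya, Ugo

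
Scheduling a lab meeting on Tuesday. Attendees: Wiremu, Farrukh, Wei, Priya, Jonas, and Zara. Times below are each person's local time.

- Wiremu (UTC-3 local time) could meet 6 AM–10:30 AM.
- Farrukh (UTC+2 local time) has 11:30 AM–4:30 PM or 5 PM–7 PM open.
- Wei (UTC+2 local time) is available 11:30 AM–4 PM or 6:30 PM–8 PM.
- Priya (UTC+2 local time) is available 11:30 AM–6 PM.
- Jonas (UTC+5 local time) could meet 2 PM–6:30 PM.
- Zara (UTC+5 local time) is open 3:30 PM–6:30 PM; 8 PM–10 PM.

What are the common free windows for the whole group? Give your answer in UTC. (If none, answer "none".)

Wiremu in UTC: 09:00-13:30 (add 3h to convert from UTC-3).
Farrukh in UTC: 09:30-14:30, 15:00-17:00 (subtract 2h to convert from UTC+2).
Wei in UTC: 09:30-14:00, 16:30-18:00 (subtract 2h to convert from UTC+2).
Priya in UTC: 09:30-16:00 (subtract 2h to convert from UTC+2).
Jonas in UTC: 09:00-13:30 (subtract 5h to convert from UTC+5).
Zara in UTC: 10:30-13:30, 15:00-17:00 (subtract 5h to convert from UTC+5).
Wiremu ∩ Farrukh: 09:30-13:30.
Wiremu ∩ Farrukh ∩ Wei: 09:30-13:30.
Wiremu ∩ Farrukh ∩ Wei ∩ Priya: 09:30-13:30.
Wiremu ∩ Farrukh ∩ Wei ∩ Priya ∩ Jonas: 09:30-13:30.
Wiremu ∩ Farrukh ∩ Wei ∩ Priya ∩ Jonas ∩ Zara: 10:30-13:30.

10:30-13:30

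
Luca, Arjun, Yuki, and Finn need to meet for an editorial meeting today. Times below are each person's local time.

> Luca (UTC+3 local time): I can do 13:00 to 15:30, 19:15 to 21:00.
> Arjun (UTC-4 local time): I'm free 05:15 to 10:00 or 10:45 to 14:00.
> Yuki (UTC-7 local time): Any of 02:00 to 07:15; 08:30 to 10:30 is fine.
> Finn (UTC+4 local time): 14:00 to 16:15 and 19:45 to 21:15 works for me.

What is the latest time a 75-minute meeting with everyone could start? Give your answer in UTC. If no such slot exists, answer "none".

Luca in UTC: 10:00-12:30, 16:15-18:00 (subtract 3h to convert from UTC+3).
Arjun in UTC: 09:15-14:00, 14:45-18:00 (add 4h to convert from UTC-4).
Yuki in UTC: 09:00-14:15, 15:30-17:30 (add 7h to convert from UTC-7).
Finn in UTC: 10:00-12:15, 15:45-17:15 (subtract 4h to convert from UTC+4).
Luca ∩ Arjun: 10:00-12:30, 16:15-18:00.
Luca ∩ Arjun ∩ Yuki: 10:00-12:30, 16:15-17:30.
Luca ∩ Arjun ∩ Yuki ∩ Finn: 10:00-12:15, 16:15-17:15.
Those are the intersection windows.
The last common window of at least 75 minutes is 10:00-12:15; a 75-minute meeting can start as late as 11:00 and still end by 12:15.

11:00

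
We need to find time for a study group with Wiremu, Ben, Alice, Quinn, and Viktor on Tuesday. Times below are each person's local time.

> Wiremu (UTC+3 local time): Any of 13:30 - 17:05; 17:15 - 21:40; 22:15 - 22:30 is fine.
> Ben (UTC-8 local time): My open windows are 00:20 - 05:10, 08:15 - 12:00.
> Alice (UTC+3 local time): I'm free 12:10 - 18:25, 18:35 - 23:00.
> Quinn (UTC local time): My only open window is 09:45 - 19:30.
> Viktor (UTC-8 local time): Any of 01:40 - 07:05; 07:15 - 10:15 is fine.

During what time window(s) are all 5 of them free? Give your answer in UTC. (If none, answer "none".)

10:30-13:10, 16:15-18:15

Wiremu in UTC: 10:30-14:05, 14:15-18:40, 19:15-19:30 (subtract 3h to convert from UTC+3).
Ben in UTC: 08:20-13:10, 16:15-20:00 (add 8h to convert from UTC-8).
Alice in UTC: 09:10-15:25, 15:35-20:00 (subtract 3h to convert from UTC+3).
Quinn in UTC: 09:45-19:30.
Viktor in UTC: 09:40-15:05, 15:15-18:15 (add 8h to convert from UTC-8).
Wiremu ∩ Ben: 10:30-13:10, 16:15-18:40, 19:15-19:30.
Wiremu ∩ Ben ∩ Alice: 10:30-13:10, 16:15-18:40, 19:15-19:30.
Wiremu ∩ Ben ∩ Alice ∩ Quinn: 10:30-13:10, 16:15-18:40, 19:15-19:30.
Wiremu ∩ Ben ∩ Alice ∩ Quinn ∩ Viktor: 10:30-13:10, 16:15-18:15.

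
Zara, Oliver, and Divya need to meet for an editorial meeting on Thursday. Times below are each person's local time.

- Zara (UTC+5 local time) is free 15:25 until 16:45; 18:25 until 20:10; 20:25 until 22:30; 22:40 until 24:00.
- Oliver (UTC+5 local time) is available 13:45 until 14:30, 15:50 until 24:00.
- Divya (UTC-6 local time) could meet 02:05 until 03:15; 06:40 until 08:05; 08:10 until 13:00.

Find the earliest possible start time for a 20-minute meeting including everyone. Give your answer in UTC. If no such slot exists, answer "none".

13:25

Zara in UTC: 10:25-11:45, 13:25-15:10, 15:25-17:30, 17:40-19:00 (subtract 5h to convert from UTC+5).
Oliver in UTC: 08:45-09:30, 10:50-19:00 (subtract 5h to convert from UTC+5).
Divya in UTC: 08:05-09:15, 12:40-14:05, 14:10-19:00 (add 6h to convert from UTC-6).
Zara ∩ Oliver: 10:50-11:45, 13:25-15:10, 15:25-17:30, 17:40-19:00.
Zara ∩ Oliver ∩ Divya: 13:25-14:05, 14:10-15:10, 15:25-17:30, 17:40-19:00.
So the common availability across everyone is 13:25-14:05, 14:10-15:10, 15:25-17:30, 17:40-19:00.
The first common window of at least 20 minutes is 13:25-14:05, so the earliest start is 13:25.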